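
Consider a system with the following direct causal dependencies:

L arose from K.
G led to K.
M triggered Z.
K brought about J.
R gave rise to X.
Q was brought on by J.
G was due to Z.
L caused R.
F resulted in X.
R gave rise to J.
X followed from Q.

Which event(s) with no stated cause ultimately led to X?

Tracing upstream from X: X ← F.
A separate upstream branch: X ← R ← L ← K ← G ← Z ← M.
Each of those chain origins has no stated cause.

F, M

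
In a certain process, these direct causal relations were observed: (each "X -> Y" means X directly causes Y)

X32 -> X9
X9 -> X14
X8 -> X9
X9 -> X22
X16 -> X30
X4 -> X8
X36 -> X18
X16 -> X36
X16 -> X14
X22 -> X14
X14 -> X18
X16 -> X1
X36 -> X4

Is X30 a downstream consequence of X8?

X8 leads to X9, X22, X14, X18; X30 is not among them.

No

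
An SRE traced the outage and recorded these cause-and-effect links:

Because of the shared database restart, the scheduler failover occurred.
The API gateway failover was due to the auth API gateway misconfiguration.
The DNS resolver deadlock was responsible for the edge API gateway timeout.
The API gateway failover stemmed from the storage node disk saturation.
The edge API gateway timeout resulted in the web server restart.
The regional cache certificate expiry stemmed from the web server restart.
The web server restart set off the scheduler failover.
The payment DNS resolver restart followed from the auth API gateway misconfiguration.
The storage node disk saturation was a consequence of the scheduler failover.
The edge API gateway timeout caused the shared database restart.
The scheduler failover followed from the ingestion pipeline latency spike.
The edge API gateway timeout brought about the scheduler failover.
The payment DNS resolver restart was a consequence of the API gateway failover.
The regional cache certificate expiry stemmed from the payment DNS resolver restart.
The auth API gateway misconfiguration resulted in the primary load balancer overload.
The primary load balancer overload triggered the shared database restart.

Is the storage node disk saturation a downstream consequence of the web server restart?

There is a causal chain: the web server restart → the scheduler failover → the storage node disk saturation.

Yes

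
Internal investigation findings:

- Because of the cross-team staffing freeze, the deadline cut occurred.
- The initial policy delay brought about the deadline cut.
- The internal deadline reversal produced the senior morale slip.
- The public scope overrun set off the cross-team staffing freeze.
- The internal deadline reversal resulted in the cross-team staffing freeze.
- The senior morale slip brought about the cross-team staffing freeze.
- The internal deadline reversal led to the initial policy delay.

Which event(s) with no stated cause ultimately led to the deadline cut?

Tracing upstream from the deadline cut: the deadline cut ← the cross-team staffing freeze ← the public scope overrun.
A separate upstream branch: the deadline cut ← the cross-team staffing freeze ← the internal deadline reversal.
Each of those chain origins has no stated cause.

the internal deadline reversal, the public scope overrun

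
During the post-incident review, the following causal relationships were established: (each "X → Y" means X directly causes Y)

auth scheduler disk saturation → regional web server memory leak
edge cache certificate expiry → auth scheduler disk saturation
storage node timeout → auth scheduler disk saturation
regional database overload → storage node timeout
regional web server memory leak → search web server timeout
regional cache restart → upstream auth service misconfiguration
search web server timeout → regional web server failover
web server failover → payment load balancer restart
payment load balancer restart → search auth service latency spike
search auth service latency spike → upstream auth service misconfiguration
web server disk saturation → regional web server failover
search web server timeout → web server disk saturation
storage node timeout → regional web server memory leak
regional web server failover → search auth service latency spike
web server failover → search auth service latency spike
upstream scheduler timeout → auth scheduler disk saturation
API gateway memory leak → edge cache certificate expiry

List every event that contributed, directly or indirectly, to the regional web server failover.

the API gateway memory leak, the auth scheduler disk saturation, the edge cache certificate expiry, the regional database overload, the regional web server memory leak, the search web server timeout, the storage node timeout, the upstream scheduler timeout, the web server disk saturation

Immediate causes of the regional web server failover: the search web server timeout, the web server disk saturation.
Further upstream: the upstream scheduler timeout, the regional database overload, the storage node timeout, the API gateway memory leak, the edge cache certificate expiry, the auth scheduler disk saturation, the regional web server memory leak.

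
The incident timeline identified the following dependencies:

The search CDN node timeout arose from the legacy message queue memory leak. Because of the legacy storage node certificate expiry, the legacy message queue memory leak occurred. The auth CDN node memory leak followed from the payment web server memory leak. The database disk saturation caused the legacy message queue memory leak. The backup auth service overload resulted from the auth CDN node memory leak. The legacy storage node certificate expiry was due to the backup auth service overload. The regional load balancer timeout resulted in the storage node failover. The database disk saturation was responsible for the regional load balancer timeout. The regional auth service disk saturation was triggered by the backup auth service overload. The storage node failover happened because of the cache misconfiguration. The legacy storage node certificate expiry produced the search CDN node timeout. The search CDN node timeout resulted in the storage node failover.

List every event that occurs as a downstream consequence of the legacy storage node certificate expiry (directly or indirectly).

Direct effects: the legacy message queue memory leak, the search CDN node timeout.
2 steps out: the storage node failover.
Not reachable from it: the payment web server memory leak, the auth CDN node memory leak, the backup auth service overload, the database disk saturation, the regional auth service disk saturation, the regional load balancer timeout, the cache misconfiguration.

the legacy message queue memory leak, the search CDN node timeout, the storage node failover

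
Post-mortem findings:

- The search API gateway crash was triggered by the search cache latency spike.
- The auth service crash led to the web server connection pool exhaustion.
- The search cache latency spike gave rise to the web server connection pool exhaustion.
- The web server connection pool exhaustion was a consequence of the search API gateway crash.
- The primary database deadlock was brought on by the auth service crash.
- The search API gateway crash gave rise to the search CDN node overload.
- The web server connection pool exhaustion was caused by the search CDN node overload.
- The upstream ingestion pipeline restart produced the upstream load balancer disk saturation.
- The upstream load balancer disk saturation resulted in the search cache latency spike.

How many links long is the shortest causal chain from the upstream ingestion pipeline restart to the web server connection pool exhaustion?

Shortest chain: the upstream ingestion pipeline restart → the upstream load balancer disk saturation → the search cache latency spike → the web server connection pool exhaustion.

3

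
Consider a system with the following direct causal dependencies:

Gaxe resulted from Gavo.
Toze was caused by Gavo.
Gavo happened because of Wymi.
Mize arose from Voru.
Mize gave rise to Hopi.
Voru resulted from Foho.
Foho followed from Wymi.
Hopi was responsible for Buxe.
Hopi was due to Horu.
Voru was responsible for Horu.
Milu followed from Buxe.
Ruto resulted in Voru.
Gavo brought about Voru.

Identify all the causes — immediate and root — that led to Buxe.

Foho, Gavo, Hopi, Horu, Mize, Ruto, Voru, Wymi

Immediate cause of Buxe: Hopi.
Further upstream: Wymi, Foho, Gavo, Ruto, Voru, Mize, Horu.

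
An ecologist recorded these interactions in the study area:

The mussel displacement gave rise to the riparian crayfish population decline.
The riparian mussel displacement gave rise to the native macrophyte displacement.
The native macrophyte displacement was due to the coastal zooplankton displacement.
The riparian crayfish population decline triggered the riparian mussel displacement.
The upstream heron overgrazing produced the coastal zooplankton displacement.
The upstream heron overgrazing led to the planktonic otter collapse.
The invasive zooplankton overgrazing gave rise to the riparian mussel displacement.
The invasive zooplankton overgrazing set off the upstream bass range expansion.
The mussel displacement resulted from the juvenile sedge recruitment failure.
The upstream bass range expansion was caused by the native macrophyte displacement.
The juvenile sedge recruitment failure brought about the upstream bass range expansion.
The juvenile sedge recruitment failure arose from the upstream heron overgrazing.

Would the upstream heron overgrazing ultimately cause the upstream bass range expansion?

Yes

There is a causal chain: the upstream heron overgrazing → the juvenile sedge recruitment failure → the upstream bass range expansion.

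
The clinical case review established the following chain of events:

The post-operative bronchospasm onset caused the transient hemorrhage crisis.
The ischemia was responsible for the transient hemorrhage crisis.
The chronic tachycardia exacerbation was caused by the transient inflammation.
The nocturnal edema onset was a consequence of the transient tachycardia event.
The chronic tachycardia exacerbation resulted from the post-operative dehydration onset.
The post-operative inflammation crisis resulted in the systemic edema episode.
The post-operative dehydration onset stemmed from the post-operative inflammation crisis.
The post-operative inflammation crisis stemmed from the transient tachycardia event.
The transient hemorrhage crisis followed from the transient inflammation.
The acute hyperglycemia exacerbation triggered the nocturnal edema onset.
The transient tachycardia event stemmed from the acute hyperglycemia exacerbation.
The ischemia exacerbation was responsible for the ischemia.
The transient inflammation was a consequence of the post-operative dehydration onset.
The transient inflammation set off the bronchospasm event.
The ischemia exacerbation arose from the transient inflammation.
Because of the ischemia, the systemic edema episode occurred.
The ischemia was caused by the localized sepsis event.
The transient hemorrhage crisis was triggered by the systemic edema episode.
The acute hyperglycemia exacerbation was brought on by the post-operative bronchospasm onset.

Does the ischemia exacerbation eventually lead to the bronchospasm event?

The ischemia exacerbation leads to the ischemia, the systemic edema episode, the transient hemorrhage crisis; the bronchospasm event is not among them.

No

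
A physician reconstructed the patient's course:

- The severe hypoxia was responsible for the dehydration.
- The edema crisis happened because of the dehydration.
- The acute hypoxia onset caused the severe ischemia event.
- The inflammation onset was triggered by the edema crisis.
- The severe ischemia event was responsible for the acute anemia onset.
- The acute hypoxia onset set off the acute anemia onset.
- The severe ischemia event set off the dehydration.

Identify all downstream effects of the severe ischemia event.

the acute anemia onset, the dehydration, the edema crisis, the inflammation onset

Direct effects: the acute anemia onset, the dehydration.
2 steps out: the edema crisis.
3 steps out: the inflammation onset.
Not reachable from it: the acute hypoxia onset, the severe hypoxia.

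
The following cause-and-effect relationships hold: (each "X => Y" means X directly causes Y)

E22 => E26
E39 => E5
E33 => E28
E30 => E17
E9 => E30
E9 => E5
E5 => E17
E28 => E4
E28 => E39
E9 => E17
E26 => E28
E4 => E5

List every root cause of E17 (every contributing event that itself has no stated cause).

Tracing upstream from E17: E17 ← E5 ← E39 ← E28 ← E26 ← E22.
A separate upstream branch: E17 ← E5 ← E39 ← E28 ← E33.
A separate upstream branch: E17 ← E9.
Each of those chain origins has no stated cause.

E22, E33, E9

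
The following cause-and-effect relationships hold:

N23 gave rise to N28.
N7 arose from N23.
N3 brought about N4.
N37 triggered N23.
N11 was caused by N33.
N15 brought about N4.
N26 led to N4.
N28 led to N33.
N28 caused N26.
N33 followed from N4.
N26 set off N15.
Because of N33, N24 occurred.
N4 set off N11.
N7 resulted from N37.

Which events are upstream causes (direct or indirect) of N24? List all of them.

Immediate cause of N24: N33.
Further upstream: N37, N23, N28, N26, N15, N4, N3.

N15, N23, N26, N28, N3, N33, N37, N4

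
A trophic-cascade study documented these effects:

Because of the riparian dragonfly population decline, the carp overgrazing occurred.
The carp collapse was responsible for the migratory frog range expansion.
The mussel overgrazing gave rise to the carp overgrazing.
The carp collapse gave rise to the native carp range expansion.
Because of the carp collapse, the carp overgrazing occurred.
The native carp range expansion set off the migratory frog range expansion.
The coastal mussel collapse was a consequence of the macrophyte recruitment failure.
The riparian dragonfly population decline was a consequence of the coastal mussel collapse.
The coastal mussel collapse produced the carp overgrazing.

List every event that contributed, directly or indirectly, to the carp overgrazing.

the carp collapse, the coastal mussel collapse, the macrophyte recruitment failure, the mussel overgrazing, the riparian dragonfly population decline

Immediate causes of the carp overgrazing: the coastal mussel collapse, the riparian dragonfly population decline, the carp collapse, the mussel overgrazing.
Further upstream: the macrophyte recruitment failure.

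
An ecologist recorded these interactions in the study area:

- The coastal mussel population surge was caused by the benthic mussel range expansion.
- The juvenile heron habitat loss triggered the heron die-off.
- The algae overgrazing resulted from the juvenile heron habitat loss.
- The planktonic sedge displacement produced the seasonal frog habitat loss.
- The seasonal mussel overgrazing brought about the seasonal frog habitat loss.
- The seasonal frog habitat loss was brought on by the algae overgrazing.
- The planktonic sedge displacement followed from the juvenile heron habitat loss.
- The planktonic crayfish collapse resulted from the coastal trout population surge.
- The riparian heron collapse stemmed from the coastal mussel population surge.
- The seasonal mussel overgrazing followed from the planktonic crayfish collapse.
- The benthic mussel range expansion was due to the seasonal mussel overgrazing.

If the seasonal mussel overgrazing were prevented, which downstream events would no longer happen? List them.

the benthic mussel range expansion, the coastal mussel population surge, the riparian heron collapse

Downstream of the seasonal mussel overgrazing: the benthic mussel range expansion, the coastal mussel population surge, the riparian heron collapse, the seasonal frog habitat loss.
Of those, still caused via another path: the seasonal frog habitat loss.
The remainder have no surviving cause.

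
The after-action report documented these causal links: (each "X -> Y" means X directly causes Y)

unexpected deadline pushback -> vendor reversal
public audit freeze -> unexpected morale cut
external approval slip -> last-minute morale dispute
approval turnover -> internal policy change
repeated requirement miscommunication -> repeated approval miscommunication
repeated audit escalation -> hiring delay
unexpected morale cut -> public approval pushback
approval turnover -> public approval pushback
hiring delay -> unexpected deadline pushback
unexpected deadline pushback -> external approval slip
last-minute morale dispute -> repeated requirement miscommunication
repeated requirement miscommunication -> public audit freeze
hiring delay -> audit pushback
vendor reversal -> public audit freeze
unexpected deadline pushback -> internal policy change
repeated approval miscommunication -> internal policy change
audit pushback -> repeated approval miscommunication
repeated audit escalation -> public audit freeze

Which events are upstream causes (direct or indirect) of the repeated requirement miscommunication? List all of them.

Immediate cause of the repeated requirement miscommunication: the last-minute morale dispute.
Further upstream: the repeated audit escalation, the hiring delay, the unexpected deadline pushback, the external approval slip.

the external approval slip, the hiring delay, the last-minute morale dispute, the repeated audit escalation, the unexpected deadline pushback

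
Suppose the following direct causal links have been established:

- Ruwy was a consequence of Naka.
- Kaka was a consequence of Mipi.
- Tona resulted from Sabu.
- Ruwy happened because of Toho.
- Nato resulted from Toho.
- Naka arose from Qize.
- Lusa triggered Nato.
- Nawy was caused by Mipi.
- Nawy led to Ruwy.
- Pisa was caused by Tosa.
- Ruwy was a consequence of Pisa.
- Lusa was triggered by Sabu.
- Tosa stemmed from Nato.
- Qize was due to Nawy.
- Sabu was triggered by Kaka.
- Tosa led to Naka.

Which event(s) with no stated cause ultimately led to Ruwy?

Mipi, Toho

Tracing upstream from Ruwy: Ruwy ← Toho.
A separate upstream branch: Ruwy ← Nawy ← Mipi.
Each of those chain origins has no stated cause.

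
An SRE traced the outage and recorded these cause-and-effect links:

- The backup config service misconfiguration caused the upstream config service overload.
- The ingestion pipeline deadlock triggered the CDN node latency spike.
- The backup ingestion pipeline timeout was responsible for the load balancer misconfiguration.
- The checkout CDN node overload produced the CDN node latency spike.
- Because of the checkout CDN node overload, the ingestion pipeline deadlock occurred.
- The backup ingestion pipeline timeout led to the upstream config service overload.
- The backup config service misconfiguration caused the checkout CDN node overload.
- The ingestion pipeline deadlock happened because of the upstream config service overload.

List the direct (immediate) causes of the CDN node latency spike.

Upstream contributors include the backup ingestion pipeline timeout, the backup config service misconfiguration, the upstream config service overload, but only the checkout CDN node overload, the ingestion pipeline deadlock feed directly into the CDN node latency spike.

the checkout CDN node overload, the ingestion pipeline deadlock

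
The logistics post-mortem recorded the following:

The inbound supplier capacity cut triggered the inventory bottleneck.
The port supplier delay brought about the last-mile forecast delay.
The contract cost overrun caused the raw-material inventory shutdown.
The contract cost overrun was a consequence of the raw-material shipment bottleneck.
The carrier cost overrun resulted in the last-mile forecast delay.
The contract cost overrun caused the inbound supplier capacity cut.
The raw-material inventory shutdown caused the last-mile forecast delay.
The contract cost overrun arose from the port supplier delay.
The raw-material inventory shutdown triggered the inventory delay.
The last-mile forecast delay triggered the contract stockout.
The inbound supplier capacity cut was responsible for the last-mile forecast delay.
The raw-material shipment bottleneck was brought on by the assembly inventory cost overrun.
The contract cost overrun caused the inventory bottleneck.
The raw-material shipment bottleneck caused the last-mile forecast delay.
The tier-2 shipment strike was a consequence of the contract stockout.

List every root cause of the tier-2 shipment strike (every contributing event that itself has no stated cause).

the assembly inventory cost overrun, the carrier cost overrun, the port supplier delay

Tracing upstream from the tier-2 shipment strike: the tier-2 shipment strike ← the contract stockout ← the last-mile forecast delay ← the port supplier delay.
A separate upstream branch: the tier-2 shipment strike ← the contract stockout ← the last-mile forecast delay ← the raw-material shipment bottleneck ← the assembly inventory cost overrun.
A separate upstream branch: the tier-2 shipment strike ← the contract stockout ← the last-mile forecast delay ← the carrier cost overrun.
Each of those chain origins has no stated cause.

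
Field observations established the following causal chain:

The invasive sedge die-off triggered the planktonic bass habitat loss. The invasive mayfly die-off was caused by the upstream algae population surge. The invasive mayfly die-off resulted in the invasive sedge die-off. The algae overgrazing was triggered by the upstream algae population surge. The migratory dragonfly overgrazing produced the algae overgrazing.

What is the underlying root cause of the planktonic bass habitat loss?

Tracing upstream from the planktonic bass habitat loss: the planktonic bass habitat loss ← the invasive sedge die-off ← the invasive mayfly die-off ← the upstream algae population surge.
The upstream algae population surge has no stated cause, so it is the root.

the upstream algae population surge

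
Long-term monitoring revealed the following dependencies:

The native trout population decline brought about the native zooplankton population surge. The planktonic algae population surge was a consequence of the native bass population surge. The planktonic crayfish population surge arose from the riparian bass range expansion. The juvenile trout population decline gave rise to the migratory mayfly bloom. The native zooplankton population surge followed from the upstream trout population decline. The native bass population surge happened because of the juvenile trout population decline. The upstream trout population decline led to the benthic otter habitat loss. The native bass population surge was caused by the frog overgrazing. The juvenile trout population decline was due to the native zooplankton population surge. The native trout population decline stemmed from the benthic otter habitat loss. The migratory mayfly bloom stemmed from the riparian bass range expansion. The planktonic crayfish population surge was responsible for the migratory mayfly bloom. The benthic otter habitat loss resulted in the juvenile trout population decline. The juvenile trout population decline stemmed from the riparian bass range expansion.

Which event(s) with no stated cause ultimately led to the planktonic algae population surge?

the frog overgrazing, the riparian bass range expansion, the upstream trout population decline

Tracing upstream from the planktonic algae population surge: the planktonic algae population surge ← the native bass population surge ← the juvenile trout population decline ← the riparian bass range expansion.
A separate upstream branch: the planktonic algae population surge ← the native bass population surge ← the frog overgrazing.
A separate upstream branch: the planktonic algae population surge ← the native bass population surge ← the juvenile trout population decline ← the benthic otter habitat loss ← the upstream trout population decline.
Each of those chain origins has no stated cause.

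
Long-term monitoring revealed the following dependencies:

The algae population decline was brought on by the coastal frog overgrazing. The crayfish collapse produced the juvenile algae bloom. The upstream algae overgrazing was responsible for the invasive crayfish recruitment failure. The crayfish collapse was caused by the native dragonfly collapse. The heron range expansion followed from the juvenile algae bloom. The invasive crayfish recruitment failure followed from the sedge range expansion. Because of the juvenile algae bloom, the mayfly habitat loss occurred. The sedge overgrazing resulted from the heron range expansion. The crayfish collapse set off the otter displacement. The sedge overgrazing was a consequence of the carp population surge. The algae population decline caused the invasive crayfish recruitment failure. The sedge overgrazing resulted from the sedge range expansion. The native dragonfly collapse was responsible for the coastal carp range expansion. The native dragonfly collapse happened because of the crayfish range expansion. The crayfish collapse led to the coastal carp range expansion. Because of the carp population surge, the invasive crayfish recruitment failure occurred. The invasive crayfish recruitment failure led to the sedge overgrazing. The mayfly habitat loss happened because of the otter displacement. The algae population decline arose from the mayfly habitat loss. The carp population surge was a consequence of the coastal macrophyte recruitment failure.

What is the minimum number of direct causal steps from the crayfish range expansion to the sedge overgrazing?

Shortest chain: the crayfish range expansion → the native dragonfly collapse → the crayfish collapse → the juvenile algae bloom → the heron range expansion → the sedge overgrazing.

5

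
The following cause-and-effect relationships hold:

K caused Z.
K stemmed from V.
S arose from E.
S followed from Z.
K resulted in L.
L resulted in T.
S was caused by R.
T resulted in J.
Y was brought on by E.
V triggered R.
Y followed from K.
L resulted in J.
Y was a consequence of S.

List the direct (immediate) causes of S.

Upstream contributors include V, K, but only E, R, Z feed directly into S.

E, R, Z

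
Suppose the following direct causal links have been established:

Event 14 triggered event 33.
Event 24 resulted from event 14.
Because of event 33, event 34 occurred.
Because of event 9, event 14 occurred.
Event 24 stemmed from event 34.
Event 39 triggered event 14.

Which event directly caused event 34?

Upstream contributors include event 39, event 9, event 14, but only event 33 feeds directly into event 34.

event 33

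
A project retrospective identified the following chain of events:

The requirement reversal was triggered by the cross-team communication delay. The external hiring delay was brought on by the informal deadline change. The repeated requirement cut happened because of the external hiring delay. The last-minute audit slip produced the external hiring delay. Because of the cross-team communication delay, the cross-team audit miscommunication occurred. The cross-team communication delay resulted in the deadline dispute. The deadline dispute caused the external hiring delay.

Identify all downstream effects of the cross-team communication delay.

Direct effects: the requirement reversal, the deadline dispute, the cross-team audit miscommunication.
2 steps out: the external hiring delay.
3 steps out: the repeated requirement cut.
Not reachable from it: the last-minute audit slip, the informal deadline change.

the cross-team audit miscommunication, the deadline dispute, the external hiring delay, the repeated requirement cut, the requirement reversal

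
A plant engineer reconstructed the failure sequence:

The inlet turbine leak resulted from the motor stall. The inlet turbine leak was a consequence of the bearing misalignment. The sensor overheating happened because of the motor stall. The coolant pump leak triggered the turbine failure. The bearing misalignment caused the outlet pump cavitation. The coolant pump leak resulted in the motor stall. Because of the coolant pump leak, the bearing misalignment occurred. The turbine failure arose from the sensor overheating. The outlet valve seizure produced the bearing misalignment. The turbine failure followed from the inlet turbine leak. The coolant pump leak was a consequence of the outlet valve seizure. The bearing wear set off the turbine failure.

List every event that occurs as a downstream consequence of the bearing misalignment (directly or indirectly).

the inlet turbine leak, the outlet pump cavitation, the turbine failure

Direct effects: the outlet pump cavitation, the inlet turbine leak.
2 steps out: the turbine failure.
Not reachable from it: the outlet valve seizure, the coolant pump leak, the bearing wear, the motor stall, the sensor overheating.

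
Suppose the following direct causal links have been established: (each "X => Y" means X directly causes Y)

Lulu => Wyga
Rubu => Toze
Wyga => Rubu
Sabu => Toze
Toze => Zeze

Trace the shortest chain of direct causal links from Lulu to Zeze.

Lulu → Wyga → Rubu → Toze → Zeze

Lulu → Wyga
Wyga → Rubu
Rubu → Toze
Toze → Zeze
Length: 4 steps.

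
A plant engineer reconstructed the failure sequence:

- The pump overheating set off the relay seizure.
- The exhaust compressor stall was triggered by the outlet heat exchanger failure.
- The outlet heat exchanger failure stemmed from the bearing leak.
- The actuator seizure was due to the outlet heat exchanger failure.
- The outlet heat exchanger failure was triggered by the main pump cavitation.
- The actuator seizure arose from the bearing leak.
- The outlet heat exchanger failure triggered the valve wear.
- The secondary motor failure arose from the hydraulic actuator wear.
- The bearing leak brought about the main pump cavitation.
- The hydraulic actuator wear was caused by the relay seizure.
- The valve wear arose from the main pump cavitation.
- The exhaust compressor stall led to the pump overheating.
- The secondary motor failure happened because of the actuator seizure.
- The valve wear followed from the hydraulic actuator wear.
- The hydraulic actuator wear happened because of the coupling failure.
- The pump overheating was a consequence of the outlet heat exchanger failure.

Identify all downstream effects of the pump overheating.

Direct effects: the relay seizure.
2 steps out: the hydraulic actuator wear.
3 steps out: the secondary motor failure, the valve wear.
Not reachable from it: the bearing leak, the main pump cavitation, the outlet heat exchanger failure, the exhaust compressor stall, the actuator seizure, the coupling failure.

the hydraulic actuator wear, the relay seizure, the secondary motor failure, the valve wear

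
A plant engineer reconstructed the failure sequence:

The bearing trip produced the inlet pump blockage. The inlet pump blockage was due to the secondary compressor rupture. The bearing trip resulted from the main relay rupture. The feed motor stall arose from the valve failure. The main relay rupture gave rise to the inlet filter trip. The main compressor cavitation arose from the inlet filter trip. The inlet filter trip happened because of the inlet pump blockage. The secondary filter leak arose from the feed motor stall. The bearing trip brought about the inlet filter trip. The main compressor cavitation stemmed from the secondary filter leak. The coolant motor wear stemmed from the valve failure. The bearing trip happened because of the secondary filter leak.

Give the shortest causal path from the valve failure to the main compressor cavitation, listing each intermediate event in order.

the valve failure → the feed motor stall → the secondary filter leak → the main compressor cavitation

the valve failure → the feed motor stall
the feed motor stall → the secondary filter leak
the secondary filter leak → the main compressor cavitation
Length: 3 steps.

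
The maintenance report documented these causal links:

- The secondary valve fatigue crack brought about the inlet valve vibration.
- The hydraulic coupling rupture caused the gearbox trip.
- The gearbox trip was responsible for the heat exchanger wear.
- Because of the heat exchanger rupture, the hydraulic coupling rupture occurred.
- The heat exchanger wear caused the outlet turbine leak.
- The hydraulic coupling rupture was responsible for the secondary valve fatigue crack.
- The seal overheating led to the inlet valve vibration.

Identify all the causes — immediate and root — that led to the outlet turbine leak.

the gearbox trip, the heat exchanger rupture, the heat exchanger wear, the hydraulic coupling rupture

Immediate cause of the outlet turbine leak: the heat exchanger wear.
Further upstream: the heat exchanger rupture, the hydraulic coupling rupture, the gearbox trip.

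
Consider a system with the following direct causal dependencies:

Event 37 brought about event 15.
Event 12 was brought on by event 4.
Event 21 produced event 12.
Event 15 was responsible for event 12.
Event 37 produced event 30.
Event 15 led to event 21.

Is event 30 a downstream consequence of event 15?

No

Event 15 leads to event 21, event 12; event 30 is not among them.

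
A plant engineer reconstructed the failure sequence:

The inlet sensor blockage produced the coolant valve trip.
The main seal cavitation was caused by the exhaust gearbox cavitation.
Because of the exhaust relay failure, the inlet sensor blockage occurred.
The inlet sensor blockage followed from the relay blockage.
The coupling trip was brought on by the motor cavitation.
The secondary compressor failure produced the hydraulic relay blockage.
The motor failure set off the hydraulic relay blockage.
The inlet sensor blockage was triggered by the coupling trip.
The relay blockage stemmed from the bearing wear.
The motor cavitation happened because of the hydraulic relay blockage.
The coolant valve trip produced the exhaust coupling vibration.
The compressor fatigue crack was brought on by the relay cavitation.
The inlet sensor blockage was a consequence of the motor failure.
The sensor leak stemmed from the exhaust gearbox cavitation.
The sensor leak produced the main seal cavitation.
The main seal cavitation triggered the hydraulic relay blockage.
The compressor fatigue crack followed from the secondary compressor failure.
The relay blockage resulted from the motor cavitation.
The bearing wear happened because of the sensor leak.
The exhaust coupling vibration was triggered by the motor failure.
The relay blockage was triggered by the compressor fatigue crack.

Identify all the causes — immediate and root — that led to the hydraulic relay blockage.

Immediate causes of the hydraulic relay blockage: the motor failure, the secondary compressor failure, the main seal cavitation.
Further upstream: the exhaust gearbox cavitation, the sensor leak.

the exhaust gearbox cavitation, the main seal cavitation, the motor failure, the secondary compressor failure, the sensor leak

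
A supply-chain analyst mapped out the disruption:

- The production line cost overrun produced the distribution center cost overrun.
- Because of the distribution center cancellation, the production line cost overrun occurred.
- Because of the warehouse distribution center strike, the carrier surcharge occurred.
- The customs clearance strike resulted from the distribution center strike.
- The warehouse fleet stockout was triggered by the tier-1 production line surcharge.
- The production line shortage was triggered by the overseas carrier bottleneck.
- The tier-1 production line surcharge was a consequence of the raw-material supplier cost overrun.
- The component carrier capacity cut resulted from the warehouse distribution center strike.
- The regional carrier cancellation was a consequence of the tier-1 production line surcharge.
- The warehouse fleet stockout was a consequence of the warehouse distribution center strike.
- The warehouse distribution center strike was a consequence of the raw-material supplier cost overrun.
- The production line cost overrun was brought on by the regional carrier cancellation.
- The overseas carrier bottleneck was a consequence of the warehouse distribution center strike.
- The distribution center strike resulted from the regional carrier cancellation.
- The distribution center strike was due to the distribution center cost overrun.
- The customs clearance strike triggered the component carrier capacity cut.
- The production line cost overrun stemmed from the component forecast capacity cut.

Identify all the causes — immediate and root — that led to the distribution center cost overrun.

Immediate cause of the distribution center cost overrun: the production line cost overrun.
Further upstream: the raw-material supplier cost overrun, the component forecast capacity cut, the distribution center cancellation, the tier-1 production line surcharge, the regional carrier cancellation.

the component forecast capacity cut, the distribution center cancellation, the production line cost overrun, the raw-material supplier cost overrun, the regional carrier cancellation, the tier-1 production line surcharge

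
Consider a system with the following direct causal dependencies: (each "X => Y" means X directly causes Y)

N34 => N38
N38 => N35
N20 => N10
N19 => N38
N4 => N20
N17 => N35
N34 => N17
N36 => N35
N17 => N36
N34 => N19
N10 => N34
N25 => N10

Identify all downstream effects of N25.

Direct effects: N10.
2 steps out: N34.
3 steps out: N17, N19, N38.
4 steps out: N36, N35.
Not reachable from it: N4, N20.

N10, N17, N19, N34, N35, N36, N38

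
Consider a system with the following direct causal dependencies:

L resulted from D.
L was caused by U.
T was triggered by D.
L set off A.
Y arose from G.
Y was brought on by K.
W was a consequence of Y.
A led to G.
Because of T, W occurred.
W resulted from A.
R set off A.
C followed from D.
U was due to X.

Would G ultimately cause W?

Yes

There is a causal chain: G → Y → W.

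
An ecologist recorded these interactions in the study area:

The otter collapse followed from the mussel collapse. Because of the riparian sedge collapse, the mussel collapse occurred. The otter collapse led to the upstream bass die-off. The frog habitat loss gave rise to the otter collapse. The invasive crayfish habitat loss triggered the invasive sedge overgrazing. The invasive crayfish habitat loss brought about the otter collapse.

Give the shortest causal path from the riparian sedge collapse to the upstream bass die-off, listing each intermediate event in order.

the riparian sedge collapse → the mussel collapse
the mussel collapse → the otter collapse
the otter collapse → the upstream bass die-off
Length: 3 steps.

the riparian sedge collapse → the mussel collapse → the otter collapse → the upstream bass die-off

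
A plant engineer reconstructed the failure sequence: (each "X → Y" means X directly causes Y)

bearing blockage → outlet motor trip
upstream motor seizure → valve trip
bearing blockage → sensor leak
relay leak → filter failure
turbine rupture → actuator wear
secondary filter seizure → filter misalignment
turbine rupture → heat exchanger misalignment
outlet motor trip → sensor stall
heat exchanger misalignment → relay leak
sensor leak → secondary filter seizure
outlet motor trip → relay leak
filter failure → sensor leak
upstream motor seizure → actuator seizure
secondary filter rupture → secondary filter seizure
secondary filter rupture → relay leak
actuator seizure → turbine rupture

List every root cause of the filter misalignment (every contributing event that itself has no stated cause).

Tracing upstream from the filter misalignment: the filter misalignment ← the secondary filter seizure ← the sensor leak ← the bearing blockage.
A separate upstream branch: the filter misalignment ← the secondary filter seizure ← the secondary filter rupture.
A separate upstream branch: the filter misalignment ← the secondary filter seizure ← the sensor leak ← the filter failure ← the relay leak ← the heat exchanger misalignment ← the turbine rupture ← the actuator seizure ← the upstream motor seizure.
Each of those chain origins has no stated cause.

the bearing blockage, the secondary filter rupture, the upstream motor seizure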